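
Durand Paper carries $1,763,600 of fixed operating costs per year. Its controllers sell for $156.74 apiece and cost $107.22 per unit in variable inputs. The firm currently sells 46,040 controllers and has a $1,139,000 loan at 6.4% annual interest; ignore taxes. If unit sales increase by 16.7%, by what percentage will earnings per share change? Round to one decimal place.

Contribution at this volume is 46,040 × $49.52 = $2,279,900.80.
Subtracting fixed costs: EBIT = $2,279,900.80 − $1,763,600 = $516,300.80.
Interest = $72,896.00, so EBIT − I = $443,404.80.
Degree of combined leverage = contribution ÷ (EBIT − I) = $2,279,900.80 ÷ $443,404.80 = 5.1418.
%ΔEPS = DCL × %ΔSales = 5.1418 × +16.7% = +85.9%.

+85.9%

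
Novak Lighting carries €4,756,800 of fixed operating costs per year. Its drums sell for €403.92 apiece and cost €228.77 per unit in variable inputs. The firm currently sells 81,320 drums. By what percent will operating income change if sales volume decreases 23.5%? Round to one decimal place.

-35.3%

Total contribution margin = 81,320 × €175.15 = €14,243,198.00.
EBIT = €14,243,198.00 − €4,756,800 = €9,486,398.00.
So DOL = total CM / EBIT = €14,243,198.00 / €9,486,398.00 = 1.5014.
So EBIT moves 1.5014 × (-23.5%) = -35.3%.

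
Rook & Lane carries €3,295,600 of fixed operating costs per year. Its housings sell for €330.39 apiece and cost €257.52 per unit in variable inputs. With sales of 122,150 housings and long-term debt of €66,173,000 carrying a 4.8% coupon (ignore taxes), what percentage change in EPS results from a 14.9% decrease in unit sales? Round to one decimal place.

Total contribution margin = 122,150 × €72.87 = €8,901,070.50.
Operating income = contribution − fixed costs = €8,901,070.50 − €3,295,600 = €5,605,470.50.
After interest of €3,176,304.00, pre-tax earnings = €2,429,166.50.
DCL = total CM / (EBIT − I) = €8,901,070.50 / €2,429,166.50 = 3.6642.
EPS therefore changes by 3.6642 × (-14.9%) = -54.6%.

-54.6%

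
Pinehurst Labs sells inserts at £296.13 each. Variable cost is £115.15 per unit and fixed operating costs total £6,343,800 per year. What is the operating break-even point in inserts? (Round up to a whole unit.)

35,053 inserts

Contribution margin per unit = £296.13 − £115.15 = £180.98.
Break-even Q = £6,343,800 / £180.98 = 35,052.49 → 35,053 inserts.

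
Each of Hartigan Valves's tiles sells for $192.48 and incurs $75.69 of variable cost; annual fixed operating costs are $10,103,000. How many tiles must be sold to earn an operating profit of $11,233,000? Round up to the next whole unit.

Contribution margin per unit = $192.48 − $75.69 = $116.79.
Required volume = (fixed costs + target profit) ÷ CM = ($10,103,000 + $11,233,000) ÷ $116.79 = 182,686.87, so 182,687 tiles.

182,687 tiles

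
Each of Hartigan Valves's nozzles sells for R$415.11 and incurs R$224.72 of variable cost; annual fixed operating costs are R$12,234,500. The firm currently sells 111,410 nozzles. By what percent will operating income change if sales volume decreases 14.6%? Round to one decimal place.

Contribution at this volume is 111,410 × R$190.39 = R$21,211,349.90.
Subtracting fixed costs: EBIT = R$21,211,349.90 − R$12,234,500 = R$8,976,849.90.
DOL = contribution ÷ EBIT = R$21,211,349.90 ÷ R$8,976,849.90 = 2.3629.
Operating income changes by 2.3629 × -14.6% = -34.5%.

-34.5%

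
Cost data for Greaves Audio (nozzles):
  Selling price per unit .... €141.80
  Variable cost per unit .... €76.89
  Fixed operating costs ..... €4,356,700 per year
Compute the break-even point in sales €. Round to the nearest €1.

Contribution margin per unit = €141.80 − €76.89 = €64.91, a CM ratio of €64.91 ÷ €141.80 = 0.4578.
Break-even sales = FC ÷ CM ratio = €4,356,700 × €141.80 / €64.91 = €9,517,487.

€9,517,487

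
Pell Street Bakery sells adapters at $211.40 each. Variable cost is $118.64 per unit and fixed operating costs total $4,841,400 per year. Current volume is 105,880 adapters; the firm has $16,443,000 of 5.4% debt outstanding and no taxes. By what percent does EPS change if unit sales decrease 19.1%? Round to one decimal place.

-45.8%

Total contribution margin = 105,880 × $92.76 = $9,821,428.80.
Subtracting fixed costs: EBIT = $9,821,428.80 − $4,841,400 = $4,980,028.80.
After interest of $887,922.00, pre-tax earnings = $4,092,106.80.
DCL = total CM / (EBIT − I) = $9,821,428.80 / $4,092,106.80 = 2.4001.
EPS therefore changes by 2.4001 × (-19.1%) = -45.8%.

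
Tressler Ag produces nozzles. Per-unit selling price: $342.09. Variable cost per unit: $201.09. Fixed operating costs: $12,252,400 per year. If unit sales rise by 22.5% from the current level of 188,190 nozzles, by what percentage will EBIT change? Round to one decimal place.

+41.8%

Contribution at this volume is 188,190 × $141.00 = $26,534,790.00.
Subtracting fixed costs: EBIT = $26,534,790.00 − $12,252,400 = $14,282,390.00.
Degree of operating leverage = $26,534,790.00 / $14,282,390.00 = 1.8579.
%ΔEBIT = DOL × %ΔSales = 1.8579 × +22.5% = +41.8%.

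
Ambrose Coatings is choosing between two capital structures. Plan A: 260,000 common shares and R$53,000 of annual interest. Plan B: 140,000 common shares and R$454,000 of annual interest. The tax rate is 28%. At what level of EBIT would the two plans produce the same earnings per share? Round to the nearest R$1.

R$921,833

At indifference, (EBIT − 53,000)(1 − t)/260,000 = (EBIT − 454,000)(1 − t)/140,000.
Cancelling (1 − t) and cross-multiplying: 140,000·(EBIT − 53,000) = 260,000·(EBIT − 454,000).
EBIT × (260,000 − 140,000) = 454,000 × 260,000 − 53,000 × 140,000 = 110,620,000,000, so EBIT = 110,620,000,000 ÷ 120,000 = 921,833.33.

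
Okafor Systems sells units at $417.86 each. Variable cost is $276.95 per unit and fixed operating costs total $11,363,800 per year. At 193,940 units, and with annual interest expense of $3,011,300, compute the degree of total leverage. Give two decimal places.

2.11

At 193,940 units, contribution = 193,940 × $140.91 = $27,328,085.40.
EBIT = $27,328,085.40 − $11,363,800 = $15,964,285.40. Interest = $3,011,300.00, so EBIT − I = $12,952,985.40.
Degree of total leverage = total CM / (EBIT − interest) = $27,328,085.40 / $12,952,985.40 = 2.1098.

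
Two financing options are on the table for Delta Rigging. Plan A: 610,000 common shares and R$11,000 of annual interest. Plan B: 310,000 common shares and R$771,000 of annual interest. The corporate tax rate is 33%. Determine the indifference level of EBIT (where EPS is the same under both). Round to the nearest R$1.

Set EPS_A = EPS_B: (EBIT − R$11,000)(1 − 0.33) ÷ 610,000 = (EBIT − R$771,000)(1 − 0.33) ÷ 310,000.
The (1 − t) factor cancels: (EBIT − 11,000) × 310,000 = (EBIT − 771,000) × 610,000.
EBIT × (610,000 − 310,000) = 771,000 × 610,000 − 11,000 × 310,000 = 466,900,000,000, so EBIT = 466,900,000,000 ÷ 300,000 = 1,556,333.33.

R$1,556,333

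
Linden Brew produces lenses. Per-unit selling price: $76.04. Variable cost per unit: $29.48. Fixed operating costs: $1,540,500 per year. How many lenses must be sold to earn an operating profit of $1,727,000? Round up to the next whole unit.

70,179 lenses

Unit CM = price − variable cost = $76.04 − $29.48 = $46.56.
Need Q such that Q × $46.56 − $1,540,500 = $1,727,000, i.e. Q = $3,267,500 / $46.56 = 70,178.26 → 70,179.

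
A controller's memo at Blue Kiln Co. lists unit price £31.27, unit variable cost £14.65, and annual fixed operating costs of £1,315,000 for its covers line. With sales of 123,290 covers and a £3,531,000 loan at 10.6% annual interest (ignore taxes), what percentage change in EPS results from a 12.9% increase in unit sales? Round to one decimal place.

+73.5%

Total contribution margin = 123,290 × £16.62 = £2,049,079.80.
Operating income = contribution − fixed costs = £2,049,079.80 − £1,315,000 = £734,079.80.
Interest = £374,286.00, so EBIT − I = £359,793.80.
DCL = total CM / (EBIT − I) = £2,049,079.80 / £359,793.80 = 5.6952.
%ΔEPS = DCL × %ΔSales = 5.6952 × +12.9% = +73.5%.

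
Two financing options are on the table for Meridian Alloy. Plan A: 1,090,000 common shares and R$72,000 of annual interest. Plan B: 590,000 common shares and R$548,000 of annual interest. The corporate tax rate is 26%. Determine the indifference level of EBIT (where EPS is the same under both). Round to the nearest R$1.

Set EPS_A = EPS_B: (EBIT − R$72,000)(1 − 0.26) ÷ 1,090,000 = (EBIT − R$548,000)(1 − 0.26) ÷ 590,000.
The (1 − t) factor cancels: (EBIT − 72,000) × 590,000 = (EBIT − 548,000) × 1,090,000.
EBIT × (1,090,000 − 590,000) = 548,000 × 1,090,000 − 72,000 × 590,000 = 554,840,000,000, so EBIT = 554,840,000,000 ÷ 500,000 = 1,109,680.00.

R$1,109,680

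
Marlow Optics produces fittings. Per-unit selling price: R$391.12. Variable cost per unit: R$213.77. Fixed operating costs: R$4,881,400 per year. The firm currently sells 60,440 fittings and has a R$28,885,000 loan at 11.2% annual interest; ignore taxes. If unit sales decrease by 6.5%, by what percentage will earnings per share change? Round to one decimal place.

-26.8%

Total contribution margin = 60,440 × R$177.35 = R$10,719,034.00.
Subtracting fixed costs: EBIT = R$10,719,034.00 − R$4,881,400 = R$5,837,634.00.
After interest of R$3,235,120.00, pre-tax earnings = R$2,602,514.00.
DCL = total CM / (EBIT − I) = R$10,719,034.00 / R$2,602,514.00 = 4.1187.
%ΔEPS = DCL × %ΔSales = 4.1187 × -6.5% = -26.8%.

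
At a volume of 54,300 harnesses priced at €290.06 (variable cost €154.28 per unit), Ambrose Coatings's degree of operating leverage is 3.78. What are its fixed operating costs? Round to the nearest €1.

Total contribution margin = 54,300 × €135.78 = €7,372,854.00.
DOL = contribution / EBIT, so EBIT = €7,372,854.00 / 3.78 = €1,950,490.48.
Fixed costs = CM − EBIT = €7,372,854.00 − €1,950,490.48 = €5,422,364.

€5,422,364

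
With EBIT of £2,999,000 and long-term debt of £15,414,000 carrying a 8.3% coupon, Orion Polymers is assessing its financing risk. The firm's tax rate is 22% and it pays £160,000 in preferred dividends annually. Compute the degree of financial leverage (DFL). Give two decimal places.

1.98

Interest = £1,279,362.00.
Preferred dividends grossed up pre-tax: £160,000 / (1 − 0.22) = £205,128.21.
DFL = EBIT ÷ [EBIT − I − D_p/(1−t)] = £2,999,000 ÷ [£2,999,000 − £1,279,362.00 − £205,128.21] = £2,999,000 ÷ £1,514,509.79 = 1.9802.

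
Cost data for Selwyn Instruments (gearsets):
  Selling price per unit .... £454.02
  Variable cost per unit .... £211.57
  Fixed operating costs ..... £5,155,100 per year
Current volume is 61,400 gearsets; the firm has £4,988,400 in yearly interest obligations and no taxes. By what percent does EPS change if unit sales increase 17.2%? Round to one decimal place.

At 61,400 units, contribution = 61,400 × £242.45 = £14,886,430.00.
Subtracting fixed costs: EBIT = £14,886,430.00 − £5,155,100 = £9,731,330.00.
After interest of £4,988,400.00, pre-tax earnings = £4,742,930.00.
Degree of combined leverage = contribution ÷ (EBIT − I) = £14,886,430.00 ÷ £4,742,930.00 = 3.1387.
EPS therefore changes by 3.1387 × (+17.2%) = +54.0%.

+54.0%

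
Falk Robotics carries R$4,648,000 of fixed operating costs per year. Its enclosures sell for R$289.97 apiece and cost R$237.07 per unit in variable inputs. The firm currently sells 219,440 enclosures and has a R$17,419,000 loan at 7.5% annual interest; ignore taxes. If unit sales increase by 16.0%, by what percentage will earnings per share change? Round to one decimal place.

Total contribution margin = 219,440 × R$52.90 = R$11,608,376.00.
Subtracting fixed costs: EBIT = R$11,608,376.00 − R$4,648,000 = R$6,960,376.00.
After interest of R$1,306,425.00, pre-tax earnings = R$5,653,951.00.
Degree of combined leverage = contribution ÷ (EBIT − I) = R$11,608,376.00 ÷ R$5,653,951.00 = 2.0531.
%ΔEPS = DCL × %ΔSales = 2.0531 × +16.0% = +32.9%.

+32.9%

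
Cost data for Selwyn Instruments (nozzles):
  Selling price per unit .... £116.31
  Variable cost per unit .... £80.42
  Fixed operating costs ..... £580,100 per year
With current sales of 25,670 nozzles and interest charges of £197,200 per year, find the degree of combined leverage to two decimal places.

6.40

At 25,670 units, contribution = 25,670 × £35.89 = £921,296.30.
Subtracting fixed costs: EBIT = £921,296.30 − £580,100 = £341,196.30. Interest = £197,200.00, so EBIT − I = £143,996.30.
Degree of total leverage = total CM / (EBIT − interest) = £921,296.30 / £143,996.30 = 6.3981.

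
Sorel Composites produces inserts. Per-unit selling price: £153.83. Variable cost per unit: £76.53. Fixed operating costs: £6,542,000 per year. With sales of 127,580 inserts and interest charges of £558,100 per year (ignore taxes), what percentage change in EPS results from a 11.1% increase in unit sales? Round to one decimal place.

+39.6%

At 127,580 units, contribution = 127,580 × £77.30 = £9,861,934.00.
Operating income = contribution − fixed costs = £9,861,934.00 − £6,542,000 = £3,319,934.00.
After interest of £558,100.00, pre-tax earnings = £2,761,834.00.
DCL = total CM / (EBIT − I) = £9,861,934.00 / £2,761,834.00 = 3.5708.
%ΔEPS = DCL × %ΔSales = 3.5708 × +11.1% = +39.6%.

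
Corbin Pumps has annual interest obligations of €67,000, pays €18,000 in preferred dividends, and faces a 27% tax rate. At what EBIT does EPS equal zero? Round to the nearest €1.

Preferred dividends are paid after tax, so their pre-tax equivalent is €18,000 ÷ (1 − 0.27) = €24,657.53.
Financial break-even EBIT = interest + D_p ÷ (1 − t) = €67,000 + €24,657.53 = €91,657.53.

€91,658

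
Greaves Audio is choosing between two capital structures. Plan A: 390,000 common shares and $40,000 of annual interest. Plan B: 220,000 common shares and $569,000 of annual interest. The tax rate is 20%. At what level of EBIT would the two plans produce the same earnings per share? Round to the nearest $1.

Set EPS_A = EPS_B: (EBIT − $40,000)(1 − 0.20) ÷ 390,000 = (EBIT − $569,000)(1 − 0.20) ÷ 220,000.
Cancelling (1 − t) and cross-multiplying: 220,000·(EBIT − 40,000) = 390,000·(EBIT − 569,000).
EBIT × (390,000 − 220,000) = 569,000 × 390,000 − 40,000 × 220,000 = 213,110,000,000, so EBIT = 213,110,000,000 ÷ 170,000 = 1,253,588.24.

$1,253,588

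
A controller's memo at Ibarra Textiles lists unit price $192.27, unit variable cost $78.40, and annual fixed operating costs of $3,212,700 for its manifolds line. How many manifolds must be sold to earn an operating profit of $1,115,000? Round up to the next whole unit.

Contribution margin per unit = $192.27 − $78.40 = $113.87.
Required volume = (fixed costs + target profit) ÷ CM = ($3,212,700 + $1,115,000) ÷ $113.87 = 38,005.62, so 38,006 manifolds.

38,006 manifolds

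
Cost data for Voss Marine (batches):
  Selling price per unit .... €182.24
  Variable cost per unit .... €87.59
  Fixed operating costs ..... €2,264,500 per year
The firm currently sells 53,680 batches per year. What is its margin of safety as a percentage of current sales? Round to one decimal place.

55.4%

Each unit contributes €182.24 − €87.59 = €94.65. Break-even units = €2,264,500 ÷ €94.65 = 23,924.99; break-even revenue = 23,924.99 × €182.24 = €4,360,089.59.
Current sales = 53,680 × €182.24 = €9,782,643.20.
Margin of safety = (€9,782,643.20 − €4,360,089.59) ÷ €9,782,643.20 = 55.4%.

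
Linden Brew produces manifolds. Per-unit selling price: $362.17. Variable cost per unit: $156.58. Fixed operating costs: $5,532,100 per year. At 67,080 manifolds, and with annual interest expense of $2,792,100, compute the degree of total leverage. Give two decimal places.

2.52

Contribution at this volume is 67,080 × $205.59 = $13,790,977.20.
EBIT = $13,790,977.20 − $5,532,100 = $8,258,877.20. Interest = $2,792,100.00, so EBIT − I = $5,466,777.20.
Degree of total leverage = total CM / (EBIT − interest) = $13,790,977.20 / $5,466,777.20 = 2.5227.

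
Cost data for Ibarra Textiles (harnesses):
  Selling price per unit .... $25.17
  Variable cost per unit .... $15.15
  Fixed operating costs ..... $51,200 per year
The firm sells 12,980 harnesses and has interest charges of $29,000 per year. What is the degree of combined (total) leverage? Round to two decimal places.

2.61

Total contribution margin = 12,980 × $10.02 = $130,059.60.
Subtracting fixed costs: EBIT = $130,059.60 − $51,200 = $78,859.60. Interest = $29,000.00.
DOL = $130,059.60 ÷ $78,859.60 = 1.6493; DFL = $78,859.60 ÷ $49,859.60 = 1.5816.
DCL = DOL × DFL = 1.6493 × 1.5816 = 2.6085.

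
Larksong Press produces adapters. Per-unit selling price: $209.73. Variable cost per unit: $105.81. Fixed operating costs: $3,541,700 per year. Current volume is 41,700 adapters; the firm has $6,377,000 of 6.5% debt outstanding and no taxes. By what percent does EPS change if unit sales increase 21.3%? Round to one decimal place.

Total contribution margin = 41,700 × $103.92 = $4,333,464.00.
EBIT = $4,333,464.00 − $3,541,700 = $791,764.00.
After interest of $414,505.00, pre-tax earnings = $377,259.00.
DCL = total CM / (EBIT − I) = $4,333,464.00 / $377,259.00 = 11.4867.
EPS therefore changes by 11.4867 × (+21.3%) = +244.7%.

+244.7%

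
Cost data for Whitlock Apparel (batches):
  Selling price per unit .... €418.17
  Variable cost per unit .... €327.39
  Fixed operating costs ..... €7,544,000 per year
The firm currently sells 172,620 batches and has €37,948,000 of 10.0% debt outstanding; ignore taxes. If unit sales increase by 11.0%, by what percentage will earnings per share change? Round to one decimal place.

+39.8%

Contribution at this volume is 172,620 × €90.78 = €15,670,443.60.
Subtracting fixed costs: EBIT = €15,670,443.60 − €7,544,000 = €8,126,443.60.
Interest = €3,794,800.00, so EBIT − I = €4,331,643.60.
Degree of combined leverage = contribution ÷ (EBIT − I) = €15,670,443.60 ÷ €4,331,643.60 = 3.6177.
EPS therefore changes by 3.6177 × (+11.0%) = +39.8%.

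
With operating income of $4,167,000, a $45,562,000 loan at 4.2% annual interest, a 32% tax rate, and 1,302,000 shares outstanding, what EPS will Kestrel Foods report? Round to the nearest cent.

Pre-tax income = $4,167,000 − $1,913,604.00 = $2,253,396.00.
Net income = $2,253,396.00 × (1 − 0.32) = $1,532,309.28.
EPS = $1,532,309.28 ÷ 1,302,000 = $1.18.

$1.18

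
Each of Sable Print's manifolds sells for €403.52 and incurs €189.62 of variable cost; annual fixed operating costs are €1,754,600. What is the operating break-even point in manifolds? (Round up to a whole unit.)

8,203 manifolds

Unit CM = price − variable cost = €403.52 − €189.62 = €213.90.
Units to break even: €1,754,600 ÷ €213.90 = 8,202.90, rounded up to 8,203.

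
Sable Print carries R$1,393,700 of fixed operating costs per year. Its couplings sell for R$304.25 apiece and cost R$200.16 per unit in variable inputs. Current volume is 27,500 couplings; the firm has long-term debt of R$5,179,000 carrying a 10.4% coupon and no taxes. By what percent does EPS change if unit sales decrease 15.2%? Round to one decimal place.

-46.8%

Total contribution margin = 27,500 × R$104.09 = R$2,862,475.00.
Subtracting fixed costs: EBIT = R$2,862,475.00 − R$1,393,700 = R$1,468,775.00.
After interest of R$538,616.00, pre-tax earnings = R$930,159.00.
Degree of combined leverage = contribution ÷ (EBIT − I) = R$2,862,475.00 ÷ R$930,159.00 = 3.0774.
%ΔEPS = DCL × %ΔSales = 3.0774 × -15.2% = -46.8%.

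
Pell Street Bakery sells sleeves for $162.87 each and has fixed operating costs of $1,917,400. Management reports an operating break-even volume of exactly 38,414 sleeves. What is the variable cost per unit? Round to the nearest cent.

$112.96

At break-even, FC = Q × (P − VC), so P − VC = $1,917,400 ÷ 38,414 = $49.9141.
Hence VC = price − CM = $162.87 − $49.9141 = $112.96.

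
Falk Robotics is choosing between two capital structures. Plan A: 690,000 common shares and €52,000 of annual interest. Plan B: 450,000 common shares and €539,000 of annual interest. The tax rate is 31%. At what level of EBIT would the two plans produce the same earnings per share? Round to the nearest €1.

€1,452,125

At indifference, (EBIT − 52,000)(1 − t)/690,000 = (EBIT − 539,000)(1 − t)/450,000.
The (1 − t) factor cancels: (EBIT − 52,000) × 450,000 = (EBIT − 539,000) × 690,000.
EBIT × (690,000 − 450,000) = 539,000 × 690,000 − 52,000 × 450,000 = 348,510,000,000, so EBIT = 348,510,000,000 ÷ 240,000 = 1,452,125.00.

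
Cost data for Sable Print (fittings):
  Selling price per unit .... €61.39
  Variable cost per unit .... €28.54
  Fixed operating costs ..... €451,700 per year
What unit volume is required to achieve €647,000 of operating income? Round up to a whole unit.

Each unit contributes €61.39 − €28.54 = €32.85.
Need Q such that Q × €32.85 − €451,700 = €647,000, i.e. Q = €1,098,700 / €32.85 = 33,445.97 → 33,446.

33,446 fittings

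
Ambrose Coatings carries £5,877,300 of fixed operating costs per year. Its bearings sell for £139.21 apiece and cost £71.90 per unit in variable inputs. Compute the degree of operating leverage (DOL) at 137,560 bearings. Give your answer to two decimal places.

2.74

Contribution at this volume is 137,560 × £67.31 = £9,259,163.60.
Operating income = contribution − fixed costs = £9,259,163.60 − £5,877,300 = £3,381,863.60.
Degree of operating leverage = £9,259,163.60 / £3,381,863.60 = 2.7379.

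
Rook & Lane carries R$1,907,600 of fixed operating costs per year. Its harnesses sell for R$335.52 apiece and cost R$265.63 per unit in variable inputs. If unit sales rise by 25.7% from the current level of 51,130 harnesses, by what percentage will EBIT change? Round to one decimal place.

Contribution at this volume is 51,130 × R$69.89 = R$3,573,475.70.
Operating income = contribution − fixed costs = R$3,573,475.70 − R$1,907,600 = R$1,665,875.70.
Degree of operating leverage = R$3,573,475.70 / R$1,665,875.70 = 2.1451.
%ΔEBIT = DOL × %ΔSales = 2.1451 × +25.7% = +55.1%.

+55.1%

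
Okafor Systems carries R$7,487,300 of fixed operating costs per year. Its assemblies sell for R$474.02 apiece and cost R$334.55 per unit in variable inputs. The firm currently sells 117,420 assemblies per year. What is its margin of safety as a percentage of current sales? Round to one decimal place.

54.3%

Contribution margin per unit = R$474.02 − R$334.55 = R$139.47. Break-even units = R$7,487,300 ÷ R$139.47 = 53,683.95; break-even revenue = 53,683.95 × R$474.02 = R$25,447,264.26.
Current sales = 117,420 × R$474.02 = R$55,659,428.40.
Margin of safety = (R$55,659,428.40 − R$25,447,264.26) ÷ R$55,659,428.40 = 54.3%.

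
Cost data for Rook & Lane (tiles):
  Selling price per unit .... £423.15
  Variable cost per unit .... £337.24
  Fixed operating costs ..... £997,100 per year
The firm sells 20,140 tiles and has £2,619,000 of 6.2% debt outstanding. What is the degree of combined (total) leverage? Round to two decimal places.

3.03

Total contribution margin = 20,140 × £85.91 = £1,730,227.40.
Subtracting fixed costs: EBIT = £1,730,227.40 − £997,100 = £733,127.40. Interest = £162,378.00.
DOL = £1,730,227.40 ÷ £733,127.40 = 2.3601; DFL = £733,127.40 ÷ £570,749.40 = 1.2845.
DCL = DOL × DFL = 2.3601 × 1.2845 = 3.0315.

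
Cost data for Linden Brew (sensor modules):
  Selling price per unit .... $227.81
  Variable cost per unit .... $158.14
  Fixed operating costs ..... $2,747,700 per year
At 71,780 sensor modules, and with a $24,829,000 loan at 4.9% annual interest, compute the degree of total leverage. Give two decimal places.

4.82

Contribution at this volume is 71,780 × $69.67 = $5,000,912.60.
Operating income = contribution − fixed costs = $5,000,912.60 − $2,747,700 = $2,253,212.60. Interest = $1,216,621.00.
DOL = $5,000,912.60 ÷ $2,253,212.60 = 2.2195; DFL = $2,253,212.60 ÷ $1,036,591.60 = 2.1737.
DCL = DOL × DFL = 2.2195 × 2.1737 = 4.8245.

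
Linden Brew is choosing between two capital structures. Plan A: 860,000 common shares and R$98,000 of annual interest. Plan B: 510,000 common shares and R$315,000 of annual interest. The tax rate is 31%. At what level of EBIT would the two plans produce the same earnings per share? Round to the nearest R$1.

Set EPS_A = EPS_B: (EBIT − R$98,000)(1 − 0.31) ÷ 860,000 = (EBIT − R$315,000)(1 − 0.31) ÷ 510,000.
The (1 − t) factor cancels: (EBIT − 98,000) × 510,000 = (EBIT − 315,000) × 860,000.
Solving, EBIT = (315,000·860,000 − 98,000·510,000) / (860,000 − 510,000) = 220,920,000,000 / 350,000 = 631,200.00.

R$631,200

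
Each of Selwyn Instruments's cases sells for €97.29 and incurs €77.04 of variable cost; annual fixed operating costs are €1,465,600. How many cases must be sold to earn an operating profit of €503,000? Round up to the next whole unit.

Contribution margin per unit = €97.29 − €77.04 = €20.25.
Required volume = (fixed costs + target profit) ÷ CM = (€1,465,600 + €503,000) ÷ €20.25 = 97,214.81, so 97,215 cases.

97,215 cases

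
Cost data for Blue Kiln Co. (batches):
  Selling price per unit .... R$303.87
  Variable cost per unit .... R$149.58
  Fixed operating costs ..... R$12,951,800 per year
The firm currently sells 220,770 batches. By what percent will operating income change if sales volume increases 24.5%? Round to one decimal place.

+39.5%

Contribution at this volume is 220,770 × R$154.29 = R$34,062,603.30.
EBIT = R$34,062,603.30 − R$12,951,800 = R$21,110,803.30.
Degree of operating leverage = R$34,062,603.30 / R$21,110,803.30 = 1.6135.
So EBIT moves 1.6135 × (+24.5%) = +39.5%.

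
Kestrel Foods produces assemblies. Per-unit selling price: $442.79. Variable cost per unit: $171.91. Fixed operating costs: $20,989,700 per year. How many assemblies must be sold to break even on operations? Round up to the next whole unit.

Contribution margin per unit = $442.79 − $171.91 = $270.88.
Units to break even: $20,989,700 ÷ $270.88 = 77,487.08, rounded up to 77,488.

77,488 assemblies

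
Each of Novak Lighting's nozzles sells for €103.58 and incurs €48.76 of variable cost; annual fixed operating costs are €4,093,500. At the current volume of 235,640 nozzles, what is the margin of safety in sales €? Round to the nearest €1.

Unit CM = price − variable cost = €103.58 − €48.76 = €54.82. Break-even units = €4,093,500 ÷ €54.82 = 74,671.65; break-even revenue = 74,671.65 × €103.58 = €7,734,489.78.
Actual sales revenue = 235,640 × €103.58 = €24,407,591.20.
Margin of safety = €24,407,591.20 − €7,734,489.78 = €16,673,101.

€16,673,101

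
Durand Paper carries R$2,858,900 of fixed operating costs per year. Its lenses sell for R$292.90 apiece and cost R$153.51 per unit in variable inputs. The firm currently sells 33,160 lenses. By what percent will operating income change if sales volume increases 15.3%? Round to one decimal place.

+40.1%

Total contribution margin = 33,160 × R$139.39 = R$4,622,172.40.
EBIT = R$4,622,172.40 − R$2,858,900 = R$1,763,272.40.
So DOL = total CM / EBIT = R$4,622,172.40 / R$1,763,272.40 = 2.6214.
%ΔEBIT = DOL × %ΔSales = 2.6214 × +15.3% = +40.1%.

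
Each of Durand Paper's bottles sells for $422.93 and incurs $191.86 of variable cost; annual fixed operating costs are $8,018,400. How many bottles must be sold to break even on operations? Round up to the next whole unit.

34,702 bottles

Contribution margin per unit = $422.93 − $191.86 = $231.07.
Break-even volume = fixed costs ÷ CM per unit = $8,018,400 ÷ $231.07 = 34,701.17, so 34,702 bottles.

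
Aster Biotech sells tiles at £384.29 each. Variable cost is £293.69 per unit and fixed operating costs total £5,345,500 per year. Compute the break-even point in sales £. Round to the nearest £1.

Contribution margin per unit = £384.29 − £293.69 = £90.60, a CM ratio of £90.60 ÷ £384.29 = 0.2358.
Break-even revenue = fixed costs × price ÷ CM = £5,345,500 × £384.29 ÷ £90.60 = £22,673,534.

£22,673,534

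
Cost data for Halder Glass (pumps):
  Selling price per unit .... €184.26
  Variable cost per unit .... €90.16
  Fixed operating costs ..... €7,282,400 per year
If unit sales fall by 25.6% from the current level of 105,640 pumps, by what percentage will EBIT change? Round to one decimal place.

At 105,640 units, contribution = 105,640 × €94.10 = €9,940,724.00.
EBIT = €9,940,724.00 − €7,282,400 = €2,658,324.00.
Degree of operating leverage = €9,940,724.00 / €2,658,324.00 = 3.7395.
Operating income changes by 3.7395 × -25.6% = -95.7%.

-95.7%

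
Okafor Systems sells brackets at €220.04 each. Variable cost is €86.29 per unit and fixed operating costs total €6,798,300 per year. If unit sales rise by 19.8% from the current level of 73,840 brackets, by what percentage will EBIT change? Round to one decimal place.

Contribution at this volume is 73,840 × €133.75 = €9,876,100.00.
EBIT = €9,876,100.00 − €6,798,300 = €3,077,800.00.
DOL = contribution ÷ EBIT = €9,876,100.00 ÷ €3,077,800.00 = 3.2088.
%ΔEBIT = DOL × %ΔSales = 3.2088 × +19.8% = +63.5%.

+63.5%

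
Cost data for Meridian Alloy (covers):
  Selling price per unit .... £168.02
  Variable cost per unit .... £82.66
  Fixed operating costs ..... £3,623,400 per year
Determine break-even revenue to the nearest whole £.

£7,132,189

Contribution margin per unit = £168.02 − £82.66 = £85.36, a CM ratio of £85.36 ÷ £168.02 = 0.5080.
Break-even sales = FC ÷ CM ratio = £3,623,400 × £168.02 / £85.36 = £7,132,189.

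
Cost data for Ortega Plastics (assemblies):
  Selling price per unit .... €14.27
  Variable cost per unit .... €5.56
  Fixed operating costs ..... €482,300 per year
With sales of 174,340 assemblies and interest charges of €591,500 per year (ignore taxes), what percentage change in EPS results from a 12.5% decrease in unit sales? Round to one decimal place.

-42.7%

Contribution at this volume is 174,340 × €8.71 = €1,518,501.40.
Subtracting fixed costs: EBIT = €1,518,501.40 − €482,300 = €1,036,201.40.
After interest of €591,500.00, pre-tax earnings = €444,701.40.
DCL = total CM / (EBIT − I) = €1,518,501.40 / €444,701.40 = 3.4147.
EPS therefore changes by 3.4147 × (-12.5%) = -42.7%.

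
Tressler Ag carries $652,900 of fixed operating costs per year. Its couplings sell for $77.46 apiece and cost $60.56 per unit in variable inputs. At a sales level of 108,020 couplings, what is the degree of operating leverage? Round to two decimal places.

1.56

Total contribution margin = 108,020 × $16.90 = $1,825,538.00.
Subtracting fixed costs: EBIT = $1,825,538.00 − $652,900 = $1,172,638.00.
So DOL = total CM / EBIT = $1,825,538.00 / $1,172,638.00 = 1.5568.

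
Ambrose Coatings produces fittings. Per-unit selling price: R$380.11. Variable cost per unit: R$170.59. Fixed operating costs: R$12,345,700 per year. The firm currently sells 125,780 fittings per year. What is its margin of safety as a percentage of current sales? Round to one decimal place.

53.2%

Contribution margin per unit = R$380.11 − R$170.59 = R$209.52. Break-even units = R$12,345,700 ÷ R$209.52 = 58,923.73; break-even revenue = 58,923.73 × R$380.11 = R$22,397,499.17.
Current sales = 125,780 × R$380.11 = R$47,810,235.80.
Margin of safety = (R$47,810,235.80 − R$22,397,499.17) ÷ R$47,810,235.80 = 53.2%.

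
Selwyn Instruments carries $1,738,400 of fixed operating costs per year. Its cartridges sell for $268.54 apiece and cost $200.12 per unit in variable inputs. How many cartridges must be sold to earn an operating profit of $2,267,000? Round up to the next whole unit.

58,542 cartridges

Contribution margin per unit = $268.54 − $200.12 = $68.42.
Required volume = (fixed costs + target profit) ÷ CM = ($1,738,400 + $2,267,000) ÷ $68.42 = 58,541.36, so 58,542 cartridges.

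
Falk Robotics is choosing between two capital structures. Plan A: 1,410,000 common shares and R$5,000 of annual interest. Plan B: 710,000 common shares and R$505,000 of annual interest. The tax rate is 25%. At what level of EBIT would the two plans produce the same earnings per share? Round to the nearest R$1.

R$1,012,143

Set EPS_A = EPS_B: (EBIT − R$5,000)(1 − 0.25) ÷ 1,410,000 = (EBIT − R$505,000)(1 − 0.25) ÷ 710,000.
Cancelling (1 − t) and cross-multiplying: 710,000·(EBIT − 5,000) = 1,410,000·(EBIT − 505,000).
EBIT × (1,410,000 − 710,000) = 505,000 × 1,410,000 − 5,000 × 710,000 = 708,500,000,000, so EBIT = 708,500,000,000 ÷ 700,000 = 1,012,142.86.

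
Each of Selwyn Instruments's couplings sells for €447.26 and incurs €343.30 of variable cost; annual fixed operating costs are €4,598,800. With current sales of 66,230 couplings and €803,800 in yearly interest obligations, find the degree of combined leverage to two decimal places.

4.64

At 66,230 units, contribution = 66,230 × €103.96 = €6,885,270.80.
Subtracting fixed costs: EBIT = €6,885,270.80 − €4,598,800 = €2,286,470.80. Interest = €803,800.00.
DOL = €6,885,270.80 ÷ €2,286,470.80 = 3.0113; DFL = €2,286,470.80 ÷ €1,482,670.80 = 1.5421.
DCL = DOL × DFL = 3.0113 × 1.5421 = 4.6437.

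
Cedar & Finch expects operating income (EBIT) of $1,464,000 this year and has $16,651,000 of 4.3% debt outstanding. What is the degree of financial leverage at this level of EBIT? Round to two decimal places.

1.96

Interest = $715,993.00.
Degree of financial leverage = EBIT / (EBIT − interest) = $1,464,000 / $748,007.00 = 1.9572.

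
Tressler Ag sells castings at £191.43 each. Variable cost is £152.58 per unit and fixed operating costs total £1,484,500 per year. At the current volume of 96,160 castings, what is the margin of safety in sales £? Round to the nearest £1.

£11,093,164

Unit CM = price − variable cost = £191.43 − £152.58 = £38.85. Break-even units = £1,484,500 ÷ £38.85 = 38,211.07; break-even revenue = 38,211.07 × £191.43 = £7,314,744.79.
Current sales = 96,160 × £191.43 = £18,407,908.80.
Margin of safety = £18,407,908.80 − £7,314,744.79 = £11,093,164.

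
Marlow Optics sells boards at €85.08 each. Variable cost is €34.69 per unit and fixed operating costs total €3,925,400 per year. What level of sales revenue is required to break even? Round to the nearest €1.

€6,627,764

Contribution margin per unit = €85.08 − €34.69 = €50.39, a CM ratio of €50.39 ÷ €85.08 = 0.5923.
Break-even revenue = fixed costs × price ÷ CM = €3,925,400 × €85.08 ÷ €50.39 = €6,627,764.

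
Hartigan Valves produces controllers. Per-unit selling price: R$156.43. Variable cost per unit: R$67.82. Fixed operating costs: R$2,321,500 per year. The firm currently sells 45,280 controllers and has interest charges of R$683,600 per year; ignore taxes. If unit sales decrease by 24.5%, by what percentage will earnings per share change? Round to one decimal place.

Contribution at this volume is 45,280 × R$88.61 = R$4,012,260.80.
Subtracting fixed costs: EBIT = R$4,012,260.80 − R$2,321,500 = R$1,690,760.80.
After interest of R$683,600.00, pre-tax earnings = R$1,007,160.80.
DCL = total CM / (EBIT − I) = R$4,012,260.80 / R$1,007,160.80 = 3.9837.
%ΔEPS = DCL × %ΔSales = 3.9837 × -24.5% = -97.6%.

-97.6%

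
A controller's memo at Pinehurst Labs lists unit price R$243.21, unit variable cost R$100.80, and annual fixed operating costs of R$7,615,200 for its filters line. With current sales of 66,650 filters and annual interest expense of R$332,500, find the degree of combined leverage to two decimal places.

6.15

Contribution at this volume is 66,650 × R$142.41 = R$9,491,626.50.
Operating income = contribution − fixed costs = R$9,491,626.50 − R$7,615,200 = R$1,876,426.50. Interest = R$332,500.00, so EBIT − I = R$1,543,926.50.
Degree of total leverage = total CM / (EBIT − interest) = R$9,491,626.50 / R$1,543,926.50 = 6.1477.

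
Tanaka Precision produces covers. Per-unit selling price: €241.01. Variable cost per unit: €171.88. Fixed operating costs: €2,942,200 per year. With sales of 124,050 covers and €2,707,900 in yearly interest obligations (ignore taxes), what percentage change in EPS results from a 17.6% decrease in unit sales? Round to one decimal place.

Contribution at this volume is 124,050 × €69.13 = €8,575,576.50.
Subtracting fixed costs: EBIT = €8,575,576.50 − €2,942,200 = €5,633,376.50.
Interest = €2,707,900.00, so EBIT − I = €2,925,476.50.
DCL = total CM / (EBIT − I) = €8,575,576.50 / €2,925,476.50 = 2.9313.
EPS therefore changes by 2.9313 × (-17.6%) = -51.6%.

-51.6%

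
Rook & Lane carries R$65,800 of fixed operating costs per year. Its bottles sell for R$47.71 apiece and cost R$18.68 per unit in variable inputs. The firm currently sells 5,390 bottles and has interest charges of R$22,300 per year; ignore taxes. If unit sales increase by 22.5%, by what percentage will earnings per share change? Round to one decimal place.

At 5,390 units, contribution = 5,390 × R$29.03 = R$156,471.70.
EBIT = R$156,471.70 − R$65,800 = R$90,671.70.
Interest = R$22,300.00, so EBIT − I = R$68,371.70.
DCL = total CM / (EBIT − I) = R$156,471.70 / R$68,371.70 = 2.2885.
%ΔEPS = DCL × %ΔSales = 2.2885 × +22.5% = +51.5%.

+51.5%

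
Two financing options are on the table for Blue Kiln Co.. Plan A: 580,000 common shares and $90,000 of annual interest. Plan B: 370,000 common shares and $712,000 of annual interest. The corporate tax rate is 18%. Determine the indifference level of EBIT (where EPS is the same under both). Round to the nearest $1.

Set EPS_A = EPS_B: (EBIT − $90,000)(1 − 0.18) ÷ 580,000 = (EBIT − $712,000)(1 − 0.18) ÷ 370,000.
The (1 − t) factor cancels: (EBIT − 90,000) × 370,000 = (EBIT − 712,000) × 580,000.
EBIT × (580,000 − 370,000) = 712,000 × 580,000 − 90,000 × 370,000 = 379,660,000,000, so EBIT = 379,660,000,000 ÷ 210,000 = 1,807,904.76.

$1,807,905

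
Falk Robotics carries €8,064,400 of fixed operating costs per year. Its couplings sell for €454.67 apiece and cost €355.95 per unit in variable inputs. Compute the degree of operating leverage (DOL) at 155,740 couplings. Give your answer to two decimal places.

Contribution at this volume is 155,740 × €98.72 = €15,374,652.80.
Operating income = contribution − fixed costs = €15,374,652.80 − €8,064,400 = €7,310,252.80.
DOL = contribution ÷ EBIT = €15,374,652.80 ÷ €7,310,252.80 = 2.1032.

2.10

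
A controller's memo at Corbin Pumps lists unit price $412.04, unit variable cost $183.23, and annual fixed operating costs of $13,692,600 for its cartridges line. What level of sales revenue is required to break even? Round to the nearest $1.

CM per unit = $412.04 − $183.23 = $228.81; CM ratio = $228.81 / $412.04 = 0.5553.
Break-even sales = FC ÷ CM ratio = $13,692,600 × $412.04 / $228.81 = $24,657,571.

$24,657,571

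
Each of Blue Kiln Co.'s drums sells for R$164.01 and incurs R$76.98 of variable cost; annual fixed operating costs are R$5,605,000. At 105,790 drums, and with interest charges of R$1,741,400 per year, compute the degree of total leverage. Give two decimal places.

4.95

Total contribution margin = 105,790 × R$87.03 = R$9,206,903.70.
Subtracting fixed costs: EBIT = R$9,206,903.70 − R$5,605,000 = R$3,601,903.70. Interest = R$1,741,400.00.
DOL = R$9,206,903.70 ÷ R$3,601,903.70 = 2.5561; DFL = R$3,601,903.70 ÷ R$1,860,503.70 = 1.9360.
DCL = DOL × DFL = 2.5561 × 1.9360 = 4.9486.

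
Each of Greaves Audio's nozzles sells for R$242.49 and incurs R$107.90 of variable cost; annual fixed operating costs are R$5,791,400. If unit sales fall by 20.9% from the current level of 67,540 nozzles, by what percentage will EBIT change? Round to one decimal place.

-57.6%

Total contribution margin = 67,540 × R$134.59 = R$9,090,208.60.
EBIT = R$9,090,208.60 − R$5,791,400 = R$3,298,808.60.
DOL = contribution ÷ EBIT = R$9,090,208.60 ÷ R$3,298,808.60 = 2.7556.
So EBIT moves 2.7556 × (-20.9%) = -57.6%.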